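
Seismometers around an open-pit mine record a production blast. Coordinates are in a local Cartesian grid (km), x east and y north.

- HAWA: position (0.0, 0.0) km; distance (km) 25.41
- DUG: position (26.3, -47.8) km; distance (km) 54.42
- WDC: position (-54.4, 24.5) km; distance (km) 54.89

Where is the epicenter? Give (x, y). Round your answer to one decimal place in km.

Circle about each station: x² + y² = 25.41²; (x − 26.3)² + (y + 47.8)² = 54.42²; (x + 54.4)² + (y − 24.5)² = 54.89².
Subtracting the HAWA equation from the DUG and WDC equations removes the quadratic terms:
52.6 x − 95.6 y = 660.66
-108.8 x + 49.0 y = 1192.37
Solving the 2×2 system: x ≈ -18.7, y ≈ -17.2 km.

x ≈ -18.7 km, y ≈ -17.2 km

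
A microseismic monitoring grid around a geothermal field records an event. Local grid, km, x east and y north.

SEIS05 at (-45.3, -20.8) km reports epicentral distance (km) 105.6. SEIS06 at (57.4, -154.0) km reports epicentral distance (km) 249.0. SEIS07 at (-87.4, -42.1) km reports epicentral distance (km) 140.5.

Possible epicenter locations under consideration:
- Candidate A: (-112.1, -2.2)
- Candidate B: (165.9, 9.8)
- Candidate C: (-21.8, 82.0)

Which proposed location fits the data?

For each candidate, compare |candidate − station| to the reported distance:
Candidate A: residuals SEIS05 36.3, SEIS06 21.5, SEIS07 93.6 → max 93.6 km
Candidate B: residuals SEIS05 107.8, SEIS06 52.5, SEIS07 118.1 → max 118.1 km
Candidate C: residuals SEIS05 0.1, SEIS06 0.1, SEIS07 0.1 → max 0.1 km
Only Candidate C has all residuals ≈ 0.

Candidate C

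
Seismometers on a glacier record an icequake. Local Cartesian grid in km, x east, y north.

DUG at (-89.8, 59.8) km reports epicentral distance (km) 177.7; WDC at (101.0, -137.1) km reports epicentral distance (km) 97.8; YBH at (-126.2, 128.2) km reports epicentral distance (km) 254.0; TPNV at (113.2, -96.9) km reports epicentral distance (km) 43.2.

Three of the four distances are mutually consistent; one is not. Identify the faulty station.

TPNV

Solve using three stations at a time. Using DUG, WDC, YBH (subtract circle equations pairwise → linear system) gives (x, y) ≈ (24.4, -76.3).
Distances from that point to each station vs reported:
  DUG: calculated 177.7 vs reported 177.7 → residual 0.0 km
  WDC: calculated 97.8 vs reported 97.8 → residual 0.0 km
  YBH: calculated 254.0 vs reported 254.0 → residual 0.0 km
  TPNV: calculated 91.1 vs reported 43.2 → residual 47.9 km
DUG, WDC, YBH are mutually consistent (residuals ≈ 0); TPNV is off by 47.9 km.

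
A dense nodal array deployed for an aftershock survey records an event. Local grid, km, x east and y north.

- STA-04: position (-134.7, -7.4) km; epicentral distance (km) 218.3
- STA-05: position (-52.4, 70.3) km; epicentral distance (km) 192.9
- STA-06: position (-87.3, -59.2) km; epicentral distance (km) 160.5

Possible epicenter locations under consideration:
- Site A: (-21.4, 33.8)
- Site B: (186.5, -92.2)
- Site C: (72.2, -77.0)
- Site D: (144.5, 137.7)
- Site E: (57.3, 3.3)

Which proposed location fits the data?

For each candidate, compare |candidate − station| to the reported distance:
Site A: residuals STA-04 97.7, STA-05 145.0, STA-06 46.5 → max 145.0 km
Site B: residuals STA-04 113.9, STA-05 96.0, STA-06 115.3 → max 115.3 km
Site C: residuals STA-04 0.0, STA-05 0.0, STA-06 0.0 → max 0.0 km
Site D: residuals STA-04 96.4, STA-05 15.2, STA-06 143.6 → max 143.6 km
Site E: residuals STA-04 26.0, STA-05 64.4, STA-06 3.0 → max 64.4 km
Only Site C has all residuals ≈ 0.

Site C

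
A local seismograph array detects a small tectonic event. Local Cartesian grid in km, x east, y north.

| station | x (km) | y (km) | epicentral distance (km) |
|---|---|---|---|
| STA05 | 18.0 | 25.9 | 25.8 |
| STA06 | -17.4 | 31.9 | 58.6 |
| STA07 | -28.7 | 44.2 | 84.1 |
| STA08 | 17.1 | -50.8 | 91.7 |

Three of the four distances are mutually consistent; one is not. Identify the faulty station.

STA07

Solve using three stations at a time. Using STA05, STA06, STA08 (subtract circle equations pairwise → linear system) gives (x, y) ≈ (40.9, 37.8).
Distances from that point to each station vs reported:
  STA05: calculated 25.8 vs reported 25.8 → residual 0.0 km
  STA06: calculated 58.6 vs reported 58.6 → residual 0.0 km
  STA07: calculated 69.9 vs reported 84.1 → residual 14.2 km
  STA08: calculated 91.7 vs reported 91.7 → residual 0.0 km
STA05, STA06, STA08 are mutually consistent (residuals ≈ 0); STA07 is off by 14.2 km.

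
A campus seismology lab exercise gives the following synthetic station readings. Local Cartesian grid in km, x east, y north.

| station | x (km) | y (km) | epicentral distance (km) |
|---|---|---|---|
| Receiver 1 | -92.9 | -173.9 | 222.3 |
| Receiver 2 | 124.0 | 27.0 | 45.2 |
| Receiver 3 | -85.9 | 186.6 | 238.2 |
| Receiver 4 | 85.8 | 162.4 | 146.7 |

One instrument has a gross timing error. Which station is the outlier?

Solve using three stations at a time. Using Receiver 2, Receiver 3, Receiver 4 (subtract circle equations pairwise → linear system) gives (x, y) ≈ (80.1, 15.8).
Distances from that point to each station vs reported:
  Receiver 1: calculated 256.8 vs reported 222.3 → residual 34.5 km
  Receiver 2: calculated 45.3 vs reported 45.2 → residual 0.1 km
  Receiver 3: calculated 238.2 vs reported 238.2 → residual 0.0 km
  Receiver 4: calculated 146.7 vs reported 146.7 → residual 0.0 km
Receiver 2, Receiver 3, Receiver 4 are mutually consistent (residuals ≈ 0); Receiver 1 is off by 34.5 km.

Receiver 1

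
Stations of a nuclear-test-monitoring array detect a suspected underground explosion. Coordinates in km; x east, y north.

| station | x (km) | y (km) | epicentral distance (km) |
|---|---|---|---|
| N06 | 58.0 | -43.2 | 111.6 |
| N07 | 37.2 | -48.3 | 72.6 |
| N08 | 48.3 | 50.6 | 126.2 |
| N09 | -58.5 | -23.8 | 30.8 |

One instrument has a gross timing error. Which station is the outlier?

Solve using three stations at a time. Using N07, N08, N09 (subtract circle equations pairwise → linear system) gives (x, y) ≈ (-35.3, -44.0).
Distances from that point to each station vs reported:
  N06: calculated 93.3 vs reported 111.6 → residual 18.3 km
  N07: calculated 72.6 vs reported 72.6 → residual 0.0 km
  N08: calculated 126.2 vs reported 126.2 → residual 0.0 km
  N09: calculated 30.8 vs reported 30.8 → residual 0.0 km
N07, N08, N09 are mutually consistent (residuals ≈ 0); N06 is off by 18.3 km.

N06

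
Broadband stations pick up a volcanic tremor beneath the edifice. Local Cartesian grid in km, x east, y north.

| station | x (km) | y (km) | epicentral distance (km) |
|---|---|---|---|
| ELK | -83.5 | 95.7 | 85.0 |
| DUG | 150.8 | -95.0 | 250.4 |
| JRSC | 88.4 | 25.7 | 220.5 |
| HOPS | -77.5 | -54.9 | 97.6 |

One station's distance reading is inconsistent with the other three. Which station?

Solve using three stations at a time. Using ELK, JRSC, HOPS (subtract circle equations pairwise → linear system) gives (x, y) ≈ (-132.1, 26.0).
Distances from that point to each station vs reported:
  ELK: calculated 85.0 vs reported 85.0 → residual 0.0 km
  DUG: calculated 307.7 vs reported 250.4 → residual 57.3 km
  JRSC: calculated 220.5 vs reported 220.5 → residual 0.0 km
  HOPS: calculated 97.6 vs reported 97.6 → residual 0.0 km
ELK, JRSC, HOPS are mutually consistent (residuals ≈ 0); DUG is off by 57.3 km.

DUG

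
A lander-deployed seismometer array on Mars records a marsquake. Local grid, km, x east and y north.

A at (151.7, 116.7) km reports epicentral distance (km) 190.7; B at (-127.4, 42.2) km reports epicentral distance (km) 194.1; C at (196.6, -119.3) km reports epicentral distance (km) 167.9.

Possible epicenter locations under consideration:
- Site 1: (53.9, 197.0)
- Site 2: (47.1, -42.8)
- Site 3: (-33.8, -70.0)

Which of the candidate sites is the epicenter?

Site 2

For each candidate, compare |candidate − station| to the reported distance:
Site 1: residuals A 64.2, B 44.3, C 179.1 → max 179.1 km
Site 2: residuals A 0.0, B 0.0, C 0.0 → max 0.0 km
Site 3: residuals A 72.5, B 48.0, C 67.7 → max 72.5 km
Only Site 2 has all residuals ≈ 0.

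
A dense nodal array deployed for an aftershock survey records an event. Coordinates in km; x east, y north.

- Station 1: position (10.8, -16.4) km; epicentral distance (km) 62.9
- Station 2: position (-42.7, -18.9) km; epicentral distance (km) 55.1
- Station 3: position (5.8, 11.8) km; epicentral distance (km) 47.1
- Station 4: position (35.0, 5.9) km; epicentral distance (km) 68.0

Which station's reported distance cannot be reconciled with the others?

Solve using three stations at a time. Using Station 1, Station 2, Station 4 (subtract circle equations pairwise → linear system) gives (x, y) ≈ (-27.0, 33.9).
Distances from that point to each station vs reported:
  Station 1: calculated 62.9 vs reported 62.9 → residual 0.0 km
  Station 2: calculated 55.1 vs reported 55.1 → residual 0.0 km
  Station 3: calculated 39.5 vs reported 47.1 → residual 7.6 km
  Station 4: calculated 68.0 vs reported 68.0 → residual 0.0 km
Station 1, Station 2, Station 4 are mutually consistent (residuals ≈ 0); Station 3 is off by 7.6 km.

Station 3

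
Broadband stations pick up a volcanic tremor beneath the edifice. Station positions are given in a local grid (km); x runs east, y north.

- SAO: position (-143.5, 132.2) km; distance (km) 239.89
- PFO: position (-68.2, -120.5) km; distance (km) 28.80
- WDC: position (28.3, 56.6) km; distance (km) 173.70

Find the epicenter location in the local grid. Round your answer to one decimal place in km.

x ≈ -60.3 km, y ≈ -92.8 km

Circle about each station: (x + 143.5)² + (y − 132.2)² = 239.89²; (x + 68.2)² + (y + 120.5)² = 28.80²; (x − 28.3)² + (y − 56.6)² = 173.70².
Subtracting the SAO equation from the PFO and WDC equations removes the quadratic terms:
150.6 x − 505.4 y = 37820.17
343.6 x − 151.2 y = -6689.12
Solving the 2×2 system: x ≈ -60.3, y ≈ -92.8 km.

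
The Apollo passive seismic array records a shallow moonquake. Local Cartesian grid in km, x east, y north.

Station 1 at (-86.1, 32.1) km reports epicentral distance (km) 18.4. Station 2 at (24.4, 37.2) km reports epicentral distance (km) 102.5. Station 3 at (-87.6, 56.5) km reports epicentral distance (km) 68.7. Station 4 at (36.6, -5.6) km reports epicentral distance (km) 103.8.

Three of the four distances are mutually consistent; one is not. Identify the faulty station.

Solve using three stations at a time. Using Station 2, Station 3, Station 4 (subtract circle equations pairwise → linear system) gives (x, y) ≈ (-67.0, -8.9).
Distances from that point to each station vs reported:
  Station 1: calculated 45.2 vs reported 18.4 → residual 26.8 km
  Station 2: calculated 102.4 vs reported 102.5 → residual 0.1 km
  Station 3: calculated 68.5 vs reported 68.7 → residual 0.2 km
  Station 4: calculated 103.7 vs reported 103.8 → residual 0.1 km
Station 2, Station 3, Station 4 are mutually consistent (residuals ≈ 0); Station 1 is off by 26.8 km.

Station 1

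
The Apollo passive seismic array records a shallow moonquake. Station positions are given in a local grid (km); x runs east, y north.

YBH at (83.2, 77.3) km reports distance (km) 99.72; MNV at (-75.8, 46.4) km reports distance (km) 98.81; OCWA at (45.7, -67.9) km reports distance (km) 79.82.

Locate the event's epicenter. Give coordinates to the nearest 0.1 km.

14.1 km east, 5.4 km north

Circle about each station: (x − 83.2)² + (y − 77.3)² = 99.72²; (x + 75.8)² + (y − 46.4)² = 98.81²; (x − 45.7)² + (y + 67.9)² = 79.82².
Subtracting the YBH equation from the MNV and OCWA equations removes the quadratic terms:
-318.0 x − 61.8 y = -4818.27
-75.0 x − 290.4 y = -2625.78
Solving the 2×2 system: x ≈ 14.1, y ≈ 5.4 km.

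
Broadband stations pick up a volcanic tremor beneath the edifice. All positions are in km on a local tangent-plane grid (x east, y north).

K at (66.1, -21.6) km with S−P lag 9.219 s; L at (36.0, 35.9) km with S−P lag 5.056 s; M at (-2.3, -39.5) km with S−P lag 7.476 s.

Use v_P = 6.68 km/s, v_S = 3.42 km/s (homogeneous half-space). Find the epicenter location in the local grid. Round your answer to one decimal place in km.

Distance from S−P lag: d = Δt · v_P v_S / (v_P − v_S) = Δt · (6.68·3.42)/(6.68−3.42) ≈ 7.0079·Δt.
So d_K = 64.61, d_L = 35.43, d_M = 52.39 km.
Circle about each station: (x − 66.1)² + (y + 21.6)² = 64.61²; (x − 36.0)² + (y − 35.9)² = 35.43²; (x + 2.3)² + (y + 39.5)² = 52.39².
Subtracting the K equation from the L and M equations removes the quadratic terms:
-60.2 x + 115.0 y = 668.21
-136.8 x − 35.8 y = -1840.49
Solving the 2×2 system: x ≈ 10.5, y ≈ 11.3 km.
Check against K (with the unrounded x, y): √((x − 66.1)²+(y + 21.6)²) = 64.61 ≈ 64.61 km. ✓

x ≈ 10.5 km, y ≈ 11.3 km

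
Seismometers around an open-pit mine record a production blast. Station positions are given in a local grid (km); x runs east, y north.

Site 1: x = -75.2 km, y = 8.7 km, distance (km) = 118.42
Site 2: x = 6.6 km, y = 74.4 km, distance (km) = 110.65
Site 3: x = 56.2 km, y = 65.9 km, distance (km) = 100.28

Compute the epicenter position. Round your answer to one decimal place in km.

Circle about each station: (x + 75.2)² + (y − 8.7)² = 118.42²; (x − 6.6)² + (y − 74.4)² = 110.65²; (x − 56.2)² + (y − 65.9)² = 100.28².
Subtracting the Site 1 equation from the Site 2 and Site 3 equations removes the quadratic terms:
163.6 x + 131.4 y = 1628.06
262.8 x + 114.4 y = 5737.74
Solving the 2×2 system: x ≈ 35.9, y ≈ -32.3 km.

35.9 km east, -32.3 km north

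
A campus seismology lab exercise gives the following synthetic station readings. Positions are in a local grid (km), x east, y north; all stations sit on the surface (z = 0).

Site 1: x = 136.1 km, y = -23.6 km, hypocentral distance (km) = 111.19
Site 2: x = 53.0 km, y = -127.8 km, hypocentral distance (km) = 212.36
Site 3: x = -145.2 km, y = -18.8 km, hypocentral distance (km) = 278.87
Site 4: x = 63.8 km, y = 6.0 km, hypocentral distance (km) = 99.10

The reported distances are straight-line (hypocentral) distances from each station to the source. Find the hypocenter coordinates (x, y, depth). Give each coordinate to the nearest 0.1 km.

Each station gives a sphere (x−x_i)² + (y−y_i)² + z² = d_i² (stations at z=0).
Subtracting the Site 1 sphere from Site 2 and Site 3: z² cancels, leaving linear equations in x and y:
-166.2 x − 208.4 y = -32671.88
-562.6 x + 9.6 y = -63048.95
Solving: x ≈ 113.202, y ≈ 66.496 km (keep extra digits for the depth step; rounded: 113.2, 66.5).
Then from the Site 1 sphere: z² = 111.19² − (x − 136.1)² − (y + 23.6)² with x = 113.202, y = 66.496, so z ≈ 61.005 ≈ 61.0 km.

x ≈ 113.2 km, y ≈ 66.5 km, depth ≈ 61.0 km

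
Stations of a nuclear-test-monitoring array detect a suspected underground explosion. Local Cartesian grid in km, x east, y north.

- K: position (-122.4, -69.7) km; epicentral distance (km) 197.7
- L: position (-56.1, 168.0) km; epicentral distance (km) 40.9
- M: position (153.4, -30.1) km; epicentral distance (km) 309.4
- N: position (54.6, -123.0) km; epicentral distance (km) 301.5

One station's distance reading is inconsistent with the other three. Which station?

Solve using three stations at a time. Using K, M, N (subtract circle equations pairwise → linear system) gives (x, y) ≈ (-112.7, 128.0).
Distances from that point to each station vs reported:
  K: calculated 197.9 vs reported 197.7 → residual 0.2 km
  L: calculated 69.3 vs reported 40.9 → residual 28.4 km
  M: calculated 309.5 vs reported 309.4 → residual 0.1 km
  N: calculated 301.6 vs reported 301.5 → residual 0.1 km
K, M, N are mutually consistent (residuals ≈ 0); L is off by 28.4 km.

L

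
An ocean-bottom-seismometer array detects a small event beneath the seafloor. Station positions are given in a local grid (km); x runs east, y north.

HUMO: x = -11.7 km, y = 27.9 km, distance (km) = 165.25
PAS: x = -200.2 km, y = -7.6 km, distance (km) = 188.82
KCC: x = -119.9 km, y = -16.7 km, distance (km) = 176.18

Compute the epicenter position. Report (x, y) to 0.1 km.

-111.9 km east, 159.3 km north

Circle about each station: (x + 11.7)² + (y − 27.9)² = 165.25²; (x + 200.2)² + (y + 7.6)² = 188.82²; (x + 119.9)² + (y + 16.7)² = 176.18².
Subtracting the HUMO equation from the PAS and KCC equations removes the quadratic terms:
-377.0 x − 71.0 y = 30877.07
-216.4 x − 89.2 y = 10007.77
Solving the 2×2 system: x ≈ -111.9, y ≈ 159.3 km.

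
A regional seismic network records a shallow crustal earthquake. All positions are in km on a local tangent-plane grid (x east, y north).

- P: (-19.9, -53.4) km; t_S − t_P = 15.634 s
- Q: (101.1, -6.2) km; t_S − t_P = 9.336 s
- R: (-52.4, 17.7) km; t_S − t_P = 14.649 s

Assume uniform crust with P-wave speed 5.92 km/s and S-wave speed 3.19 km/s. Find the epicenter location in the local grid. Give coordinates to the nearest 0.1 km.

x ≈ 48.1 km, y ≈ 30.7 km

Distance from S−P lag: d = Δt · v_P v_S / (v_P − v_S) = Δt · (5.92·3.19)/(5.92−3.19) ≈ 6.9175·Δt.
So d_P = 108.15, d_Q = 64.58, d_R = 101.33 km.
Circle about each station: (x + 19.9)² + (y + 53.4)² = 108.15²; (x − 101.1)² + (y + 6.2)² = 64.58²; (x + 52.4)² + (y − 17.7)² = 101.33².
Subtracting the P equation from the Q and R equations removes the quadratic terms:
242.0 x + 94.4 y = 14537.93
-65.0 x + 142.2 y = 1240.13
Solving the 2×2 system: x ≈ 48.1, y ≈ 30.7 km.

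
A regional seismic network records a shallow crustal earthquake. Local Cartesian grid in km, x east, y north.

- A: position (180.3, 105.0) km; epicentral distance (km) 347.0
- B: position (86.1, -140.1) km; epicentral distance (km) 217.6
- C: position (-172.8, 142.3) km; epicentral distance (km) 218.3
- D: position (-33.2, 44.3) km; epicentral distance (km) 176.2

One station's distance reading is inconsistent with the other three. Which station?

Solve using three stations at a time. Using A, B, C (subtract circle equations pairwise → linear system) gives (x, y) ≈ (-119.7, -69.4).
Distances from that point to each station vs reported:
  A: calculated 347.0 vs reported 347.0 → residual 0.0 km
  B: calculated 217.6 vs reported 217.6 → residual 0.0 km
  C: calculated 218.3 vs reported 218.3 → residual 0.0 km
  D: calculated 142.8 vs reported 176.2 → residual 33.4 km
A, B, C are mutually consistent (residuals ≈ 0); D is off by 33.4 km.

D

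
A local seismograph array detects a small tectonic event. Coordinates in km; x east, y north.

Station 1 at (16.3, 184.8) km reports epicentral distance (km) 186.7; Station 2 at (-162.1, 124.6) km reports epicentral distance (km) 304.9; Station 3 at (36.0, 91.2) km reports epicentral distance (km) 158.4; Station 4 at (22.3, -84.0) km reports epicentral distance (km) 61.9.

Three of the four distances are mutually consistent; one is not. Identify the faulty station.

Station 1

Solve using three stations at a time. Using Station 2, Station 3, Station 4 (subtract circle equations pairwise → linear system) gives (x, y) ≈ (79.8, -61.0).
Distances from that point to each station vs reported:
  Station 1: calculated 253.9 vs reported 186.7 → residual 67.2 km
  Station 2: calculated 304.9 vs reported 304.9 → residual 0.0 km
  Station 3: calculated 158.4 vs reported 158.4 → residual 0.0 km
  Station 4: calculated 61.9 vs reported 61.9 → residual 0.0 km
Station 2, Station 3, Station 4 are mutually consistent (residuals ≈ 0); Station 1 is off by 67.2 km.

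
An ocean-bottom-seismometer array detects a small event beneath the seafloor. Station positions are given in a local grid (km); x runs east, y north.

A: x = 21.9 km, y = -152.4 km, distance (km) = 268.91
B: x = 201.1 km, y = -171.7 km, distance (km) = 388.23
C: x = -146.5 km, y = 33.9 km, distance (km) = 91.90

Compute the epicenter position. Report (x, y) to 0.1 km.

Circle about each station: (x − 21.9)² + (y + 152.4)² = 268.91²; (x − 201.1)² + (y + 171.7)² = 388.23²; (x + 146.5)² + (y − 33.9)² = 91.90².
Subtracting the A equation from the B and C equations removes the quadratic terms:
358.4 x − 38.6 y = -32193.21
-336.8 x + 372.6 y = 62773.07
Solving the 2×2 system: x ≈ -79.4, y ≈ 96.7 km.
Check against A (with the unrounded x, y): √((x − 21.9)²+(y + 152.4)²) = 268.91 ≈ 268.91 km. ✓

(-79.4, 96.7)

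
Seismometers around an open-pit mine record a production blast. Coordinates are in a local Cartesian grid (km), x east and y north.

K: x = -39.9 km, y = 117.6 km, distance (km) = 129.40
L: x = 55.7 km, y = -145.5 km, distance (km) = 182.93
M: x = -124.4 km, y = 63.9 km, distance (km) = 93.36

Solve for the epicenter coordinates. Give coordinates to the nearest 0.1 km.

-66.2 km east, -9.1 km north

Circle about each station: (x + 39.9)² + (y − 117.6)² = 129.40²; (x − 55.7)² + (y + 145.5)² = 182.93²; (x + 124.4)² + (y − 63.9)² = 93.36².
Subtracting the K equation from the L and M equations removes the quadratic terms:
191.2 x − 526.2 y = -7868.05
-169.0 x − 107.4 y = 12165.07
Solving the 2×2 system: x ≈ -66.2, y ≈ -9.1 km.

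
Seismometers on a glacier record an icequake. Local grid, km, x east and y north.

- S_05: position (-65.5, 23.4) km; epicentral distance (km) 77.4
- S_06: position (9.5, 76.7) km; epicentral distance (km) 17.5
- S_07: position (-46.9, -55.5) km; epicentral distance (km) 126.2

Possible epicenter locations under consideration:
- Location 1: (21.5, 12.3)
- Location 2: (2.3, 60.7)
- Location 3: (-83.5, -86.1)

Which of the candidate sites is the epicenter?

For each candidate, compare |candidate − station| to the reported distance:
Location 1: residuals S_05 10.3, S_06 48.0, S_07 29.9 → max 48.0 km
Location 2: residuals S_05 0.0, S_06 0.0, S_07 0.0 → max 0.0 km
Location 3: residuals S_05 33.6, S_06 170.0, S_07 78.5 → max 170.0 km
Only Location 2 has all residuals ≈ 0.

Location 2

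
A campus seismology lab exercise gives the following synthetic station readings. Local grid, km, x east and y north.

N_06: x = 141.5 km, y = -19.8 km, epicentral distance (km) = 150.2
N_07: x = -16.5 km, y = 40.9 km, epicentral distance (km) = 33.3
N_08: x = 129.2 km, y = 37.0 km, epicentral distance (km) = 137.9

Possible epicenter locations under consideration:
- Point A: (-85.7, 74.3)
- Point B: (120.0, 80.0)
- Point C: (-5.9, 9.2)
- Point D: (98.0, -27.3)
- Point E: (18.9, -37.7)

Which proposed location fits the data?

For each candidate, compare |candidate − station| to the reported distance:
Point A: residuals N_06 95.7, N_07 43.5, N_08 80.2 → max 95.7 km
Point B: residuals N_06 48.1, N_07 108.7, N_08 93.9 → max 108.7 km
Point C: residuals N_06 0.0, N_07 0.1, N_08 0.0 → max 0.1 km
Point D: residuals N_06 106.1, N_07 100.0, N_08 66.4 → max 106.1 km
Point E: residuals N_06 26.3, N_07 52.9, N_08 4.7 → max 52.9 km
Only Point C has all residuals ≈ 0.

Point C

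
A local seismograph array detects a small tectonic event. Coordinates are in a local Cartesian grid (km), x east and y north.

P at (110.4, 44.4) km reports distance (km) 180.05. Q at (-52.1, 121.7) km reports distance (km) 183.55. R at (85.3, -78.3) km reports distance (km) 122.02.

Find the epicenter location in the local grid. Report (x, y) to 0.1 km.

Circle about each station: (x − 110.4)² + (y − 44.4)² = 180.05²; (x + 52.1)² + (y − 121.7)² = 183.55²; (x − 85.3)² + (y + 78.3)² = 122.02².
Subtracting pairs of circle equations eliminates x²+y² and gives linear equations (the radical axes):
-325.0 x + 154.6 y = 2093.18
-50.2 x − 245.4 y = 16776.58
Solving the 2×2 system: x ≈ -35.5, y ≈ -61.1 km.

x ≈ -35.5 km, y ≈ -61.1 km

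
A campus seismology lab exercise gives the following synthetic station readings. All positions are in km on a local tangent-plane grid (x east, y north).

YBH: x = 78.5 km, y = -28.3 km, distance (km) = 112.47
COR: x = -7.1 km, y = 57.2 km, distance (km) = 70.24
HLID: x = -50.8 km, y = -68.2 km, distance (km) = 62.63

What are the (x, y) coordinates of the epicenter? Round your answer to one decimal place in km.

(-32.2, -8.4)

Circle about each station: (x − 78.5)² + (y + 28.3)² = 112.47²; (x + 7.1)² + (y − 57.2)² = 70.24²; (x + 50.8)² + (y + 68.2)² = 62.63².
Subtracting pairs of circle equations eliminates x²+y² and gives linear equations (the radical axes):
-171.2 x + 171.0 y = 4074.95
-258.6 x − 79.8 y = 8995.72
Solving the 2×2 system: x ≈ -32.2, y ≈ -8.4 km.
Check against YBH (with the unrounded x, y): √((x − 78.5)²+(y + 28.3)²) = 112.47 ≈ 112.47 km. ✓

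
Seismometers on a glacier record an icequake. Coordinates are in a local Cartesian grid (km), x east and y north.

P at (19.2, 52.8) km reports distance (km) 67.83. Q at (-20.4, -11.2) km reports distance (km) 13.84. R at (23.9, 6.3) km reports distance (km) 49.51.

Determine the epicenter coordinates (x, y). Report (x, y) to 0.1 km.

(-25.4, 1.7)

Circle about each station: (x − 19.2)² + (y − 52.8)² = 67.83²; (x + 20.4)² + (y + 11.2)² = 13.84²; (x − 23.9)² + (y − 6.3)² = 49.51².
Subtracting the P equation from the Q and R equations removes the quadratic terms:
-79.2 x − 128.0 y = 1794.48
9.4 x − 93.0 y = -395.91
Solving the 2×2 system: x ≈ -25.4, y ≈ 1.7 km.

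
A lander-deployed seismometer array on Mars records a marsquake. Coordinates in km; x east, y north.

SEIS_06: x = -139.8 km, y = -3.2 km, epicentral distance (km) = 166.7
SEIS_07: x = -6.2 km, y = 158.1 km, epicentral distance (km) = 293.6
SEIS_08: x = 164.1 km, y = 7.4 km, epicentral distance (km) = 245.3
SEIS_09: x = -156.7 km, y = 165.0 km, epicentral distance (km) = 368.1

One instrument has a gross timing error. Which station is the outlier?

Solve using three stations at a time. Using SEIS_06, SEIS_07, SEIS_08 (subtract circle equations pairwise → linear system) gives (x, y) ≈ (-36.4, -133.9).
Distances from that point to each station vs reported:
  SEIS_06: calculated 166.7 vs reported 166.7 → residual 0.0 km
  SEIS_07: calculated 293.6 vs reported 293.6 → residual 0.0 km
  SEIS_08: calculated 245.3 vs reported 245.3 → residual 0.0 km
  SEIS_09: calculated 322.2 vs reported 368.1 → residual 45.9 km
SEIS_06, SEIS_07, SEIS_08 are mutually consistent (residuals ≈ 0); SEIS_09 is off by 45.9 km.

SEIS_09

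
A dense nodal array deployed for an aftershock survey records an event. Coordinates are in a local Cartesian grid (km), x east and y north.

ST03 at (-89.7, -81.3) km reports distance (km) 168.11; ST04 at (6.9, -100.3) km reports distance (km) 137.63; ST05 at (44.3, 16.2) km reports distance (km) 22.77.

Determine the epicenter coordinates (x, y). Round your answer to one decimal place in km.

Circle about each station: (x + 89.7)² + (y + 81.3)² = 168.11²; (x − 6.9)² + (y + 100.3)² = 137.63²; (x − 44.3)² + (y − 16.2)² = 22.77².
Subtracting pairs of circle equations eliminates x²+y² and gives linear equations (the radical axes):
193.2 x − 38.0 y = 4770.88
268.0 x + 195.0 y = 15311.65
Solving the 2×2 system: x ≈ 31.6, y ≈ 35.1 km.
Check against ST03 (with the unrounded x, y): √((x + 89.7)²+(y + 81.3)²) = 168.11 ≈ 168.11 km. ✓

31.6 km east, 35.1 km north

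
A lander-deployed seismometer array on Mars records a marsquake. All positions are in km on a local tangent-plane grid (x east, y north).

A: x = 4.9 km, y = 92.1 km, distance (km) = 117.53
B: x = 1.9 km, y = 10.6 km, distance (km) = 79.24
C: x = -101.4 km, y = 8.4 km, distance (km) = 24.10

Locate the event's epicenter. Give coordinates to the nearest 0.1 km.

(-77.3, 8.1)

Circle about each station: (x − 4.9)² + (y − 92.1)² = 117.53²; (x − 1.9)² + (y − 10.6)² = 79.24²; (x + 101.4)² + (y − 8.4)² = 24.10².
Subtracting the A equation from the B and C equations removes the quadratic terms:
-6.0 x − 163.0 y = -856.13
-212.6 x − 167.4 y = 15078.59
Solving the 2×2 system: x ≈ -77.3, y ≈ 8.1 km.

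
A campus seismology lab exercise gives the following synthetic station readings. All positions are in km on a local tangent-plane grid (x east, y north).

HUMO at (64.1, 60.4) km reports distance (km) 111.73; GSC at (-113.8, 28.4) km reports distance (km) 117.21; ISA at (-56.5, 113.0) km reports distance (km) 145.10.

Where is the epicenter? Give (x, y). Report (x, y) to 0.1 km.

Circle about each station: (x − 64.1)² + (y − 60.4)² = 111.73²; (x + 113.8)² + (y − 28.4)² = 117.21²; (x + 56.5)² + (y − 113.0)² = 145.10².
Subtracting pairs of circle equations eliminates x²+y² and gives linear equations (the radical axes):
-355.8 x − 64.0 y = 4745.44
-241.2 x + 105.2 y = -366.14
Solving the 2×2 system: x ≈ -9.0, y ≈ -24.1 km.

-9.0 km east, -24.1 km north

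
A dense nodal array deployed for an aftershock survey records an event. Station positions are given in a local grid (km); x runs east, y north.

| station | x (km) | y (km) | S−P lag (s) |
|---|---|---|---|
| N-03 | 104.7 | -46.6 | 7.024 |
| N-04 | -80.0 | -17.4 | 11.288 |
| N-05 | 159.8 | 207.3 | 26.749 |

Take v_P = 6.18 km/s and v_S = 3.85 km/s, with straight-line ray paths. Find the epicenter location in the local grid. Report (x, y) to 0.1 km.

33.9 km east, -35.1 km north

Distance from S−P lag: d = Δt · v_P v_S / (v_P − v_S) = Δt · (6.18·3.85)/(6.18−3.85) ≈ 10.2116·Δt.
So d_N-03 = 71.73, d_N-04 = 115.27, d_N-05 = 273.15 km.
Circle about each station: (x − 104.7)² + (y + 46.6)² = 71.73²; (x + 80.0)² + (y + 17.4)² = 115.27²; (x − 159.8)² + (y − 207.3)² = 273.15².
Subtracting the N-03 equation from the N-04 and N-05 equations removes the quadratic terms:
-369.4 x + 58.4 y = -14572.87
110.2 x + 507.8 y = -14090.05
Solving the 2×2 system: x ≈ 33.9, y ≈ -35.1 km.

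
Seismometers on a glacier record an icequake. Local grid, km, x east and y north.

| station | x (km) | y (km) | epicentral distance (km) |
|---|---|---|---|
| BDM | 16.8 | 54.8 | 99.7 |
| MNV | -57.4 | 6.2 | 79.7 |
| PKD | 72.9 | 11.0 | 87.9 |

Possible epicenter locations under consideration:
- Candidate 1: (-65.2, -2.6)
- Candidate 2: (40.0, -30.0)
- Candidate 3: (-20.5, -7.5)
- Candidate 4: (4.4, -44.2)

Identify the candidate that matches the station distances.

Candidate 4

For each candidate, compare |candidate − station| to the reported distance:
Candidate 1: residuals BDM 0.4, MNV 67.9, PKD 50.9 → max 67.9 km
Candidate 2: residuals BDM 11.8, MNV 24.2, PKD 35.3 → max 35.3 km
Candidate 3: residuals BDM 27.1, MNV 40.3, PKD 7.3 → max 40.3 km
Candidate 4: residuals BDM 0.1, MNV 0.0, PKD 0.1 → max 0.1 km
Only Candidate 4 has all residuals ≈ 0.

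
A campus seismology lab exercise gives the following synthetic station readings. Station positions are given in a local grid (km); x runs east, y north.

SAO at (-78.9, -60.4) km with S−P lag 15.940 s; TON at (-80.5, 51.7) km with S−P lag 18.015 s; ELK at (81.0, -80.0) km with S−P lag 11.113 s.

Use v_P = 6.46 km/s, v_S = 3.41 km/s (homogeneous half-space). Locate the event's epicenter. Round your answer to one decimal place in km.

Distance from S−P lag: d = Δt · v_P v_S / (v_P − v_S) = Δt · (6.46·3.41)/(6.46−3.41) ≈ 7.2225·Δt.
So d_SAO = 115.13, d_TON = 130.11, d_ELK = 80.26 km.
Circle about each station: (x + 78.9)² + (y + 60.4)² = 115.13²; (x + 80.5)² + (y − 51.7)² = 130.11²; (x − 81.0)² + (y + 80.0)² = 80.26².
Subtracting pairs of circle equations eliminates x²+y² and gives linear equations (the radical axes):
-3.2 x + 224.2 y = -4393.93
319.8 x − 39.2 y = 9900.88
Solving the 2×2 system: x ≈ 28.6, y ≈ -19.2 km.

(28.6, -19.2)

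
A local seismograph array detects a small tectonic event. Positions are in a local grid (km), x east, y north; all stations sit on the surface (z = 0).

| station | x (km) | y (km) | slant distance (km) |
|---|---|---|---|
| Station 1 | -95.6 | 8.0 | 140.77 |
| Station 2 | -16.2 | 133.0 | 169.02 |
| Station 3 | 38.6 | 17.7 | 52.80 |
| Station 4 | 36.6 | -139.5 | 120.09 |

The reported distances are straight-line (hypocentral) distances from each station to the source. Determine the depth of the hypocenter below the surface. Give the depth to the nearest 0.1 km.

Each station gives a sphere (x−x_i)² + (y−y_i)² + z² = d_i² (stations at z=0).
Subtracting the Station 1 sphere from Station 2 and Station 3: z² cancels, leaving linear equations in x and y:
158.8 x + 250.0 y = -3.49
268.4 x + 19.4 y = 9628.24
Solving: x ≈ 37.600, y ≈ -23.898 km (keep extra digits for the depth step; rounded: 37.6, -23.9).
Then from the Station 1 sphere: z² = 140.77² − (x + 95.6)² − (y − 8.0)² with x = 37.600, y = -23.898, so z ≈ 32.503 ≈ 32.5 km.
Check against Station 4 (with the unrounded solution): distance 120.09 ≈ 120.09 km. ✓

32.5 km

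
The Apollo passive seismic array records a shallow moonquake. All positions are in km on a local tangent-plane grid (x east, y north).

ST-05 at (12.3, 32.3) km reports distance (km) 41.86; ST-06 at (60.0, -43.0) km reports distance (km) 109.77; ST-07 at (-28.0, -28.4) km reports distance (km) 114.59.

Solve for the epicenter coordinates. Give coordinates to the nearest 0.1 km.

Circle about each station: (x − 12.3)² + (y − 32.3)² = 41.86²; (x − 60.0)² + (y + 43.0)² = 109.77²; (x + 28.0)² + (y + 28.4)² = 114.59².
Subtracting the ST-05 equation from the ST-06 and ST-07 equations removes the quadratic terms:
95.4 x − 150.6 y = -6042.77
-80.6 x − 121.4 y = -10982.63
Solving the 2×2 system: x ≈ 38.8, y ≈ 64.7 km.
Check against ST-05 (with the unrounded x, y): √((x − 12.3)²+(y − 32.3)²) = 41.86 ≈ 41.86 km. ✓

(38.8, 64.7)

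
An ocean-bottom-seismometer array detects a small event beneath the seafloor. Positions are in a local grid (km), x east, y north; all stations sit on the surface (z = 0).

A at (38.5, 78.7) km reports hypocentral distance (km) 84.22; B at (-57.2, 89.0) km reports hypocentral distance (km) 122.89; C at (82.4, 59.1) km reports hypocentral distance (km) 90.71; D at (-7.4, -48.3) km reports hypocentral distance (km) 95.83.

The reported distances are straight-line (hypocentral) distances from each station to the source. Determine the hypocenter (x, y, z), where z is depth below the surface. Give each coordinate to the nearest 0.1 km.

x ≈ 25.6 km, y ≈ 19.8 km, depth ≈ 58.8 km

Each station gives a sphere (x−x_i)² + (y−y_i)² + z² = d_i² (stations at z=0).
Subtracting the A sphere from B and C: z² cancels, leaving linear equations in x and y:
-191.4 x + 20.6 y = -4492.04
87.8 x − 39.2 y = 1471.33
Solving: x ≈ 25.601, y ≈ 19.808 km (keep extra digits for the depth step; rounded: 25.6, 19.8).
Then from the A sphere: z² = 84.22² − (x − 38.5)² − (y − 78.7)² with x = 25.601, y = 19.808, so z ≈ 58.808 ≈ 58.8 km.
Check against D (with the unrounded solution): distance 95.84 ≈ 95.83 km. ✓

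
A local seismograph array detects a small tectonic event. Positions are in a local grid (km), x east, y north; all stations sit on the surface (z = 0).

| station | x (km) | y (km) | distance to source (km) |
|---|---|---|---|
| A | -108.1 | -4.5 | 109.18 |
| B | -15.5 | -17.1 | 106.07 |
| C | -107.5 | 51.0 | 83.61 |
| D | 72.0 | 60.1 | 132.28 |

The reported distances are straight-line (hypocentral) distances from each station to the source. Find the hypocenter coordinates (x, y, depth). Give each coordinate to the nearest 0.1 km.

x ≈ -47.6 km, y ≈ 67.0 km, depth ≈ 56.1 km

Each station gives a sphere (x−x_i)² + (y−y_i)² + z² = d_i² (stations at z=0).
Subtracting the A sphere from B and C: z² cancels, leaving linear equations in x and y:
185.2 x − 25.2 y = -10503.77
1.2 x + 111.0 y = 7381.03
Solving: x ≈ -47.598, y ≈ 67.010 km (keep extra digits for the depth step; rounded: -47.6, 67.0).
Then from the A sphere: z² = 109.18² − (x + 108.1)² − (y + 4.5)² with x = -47.598, y = 67.010, so z ≈ 56.090 ≈ 56.1 km.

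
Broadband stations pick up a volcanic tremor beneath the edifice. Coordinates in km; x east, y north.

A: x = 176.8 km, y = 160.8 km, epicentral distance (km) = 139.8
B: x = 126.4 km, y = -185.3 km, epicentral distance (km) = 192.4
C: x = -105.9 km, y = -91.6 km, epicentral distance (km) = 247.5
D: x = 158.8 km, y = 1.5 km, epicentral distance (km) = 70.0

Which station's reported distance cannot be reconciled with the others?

Solve using three stations at a time. Using A, C, D (subtract circle equations pairwise → linear system) gives (x, y) ≈ (102.1, 42.6).
Distances from that point to each station vs reported:
  A: calculated 139.8 vs reported 139.8 → residual 0.0 km
  B: calculated 229.2 vs reported 192.4 → residual 36.8 km
  C: calculated 247.5 vs reported 247.5 → residual 0.0 km
  D: calculated 70.1 vs reported 70.0 → residual 0.1 km
A, C, D are mutually consistent (residuals ≈ 0); B is off by 36.8 km.

B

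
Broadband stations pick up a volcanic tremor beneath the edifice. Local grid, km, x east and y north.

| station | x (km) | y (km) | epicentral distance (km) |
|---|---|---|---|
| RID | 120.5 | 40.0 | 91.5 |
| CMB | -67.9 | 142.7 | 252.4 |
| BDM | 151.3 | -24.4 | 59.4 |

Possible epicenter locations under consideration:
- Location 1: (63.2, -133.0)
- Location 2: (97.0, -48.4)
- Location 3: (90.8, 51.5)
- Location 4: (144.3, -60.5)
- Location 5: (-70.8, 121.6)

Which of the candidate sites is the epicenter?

For each candidate, compare |candidate − station| to the reported distance:
Location 1: residuals RID 90.7, CMB 52.9, BDM 80.4 → max 90.7 km
Location 2: residuals RID 0.0, CMB 0.0, BDM 0.0 → max 0.0 km
Location 3: residuals RID 59.7, CMB 69.4, BDM 37.7 → max 69.4 km
Location 4: residuals RID 11.8, CMB 41.4, BDM 22.6 → max 41.4 km
Location 5: residuals RID 116.5, CMB 231.1, BDM 206.4 → max 231.1 km
Only Location 2 has all residuals ≈ 0.

Location 2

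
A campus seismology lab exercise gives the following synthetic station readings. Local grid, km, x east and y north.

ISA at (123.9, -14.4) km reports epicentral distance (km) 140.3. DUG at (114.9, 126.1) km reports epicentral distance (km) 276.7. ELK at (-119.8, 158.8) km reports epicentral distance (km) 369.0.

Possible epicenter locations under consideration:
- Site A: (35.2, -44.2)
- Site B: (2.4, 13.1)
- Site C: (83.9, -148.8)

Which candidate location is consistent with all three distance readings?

For each candidate, compare |candidate − station| to the reported distance:
Site A: residuals ISA 46.7, DUG 88.7, ELK 113.6 → max 113.6 km
Site B: residuals ISA 15.7, DUG 117.2, ELK 178.8 → max 178.8 km
Site C: residuals ISA 0.1, DUG 0.1, ELK 0.1 → max 0.1 km
Only Site C has all residuals ≈ 0.

Site C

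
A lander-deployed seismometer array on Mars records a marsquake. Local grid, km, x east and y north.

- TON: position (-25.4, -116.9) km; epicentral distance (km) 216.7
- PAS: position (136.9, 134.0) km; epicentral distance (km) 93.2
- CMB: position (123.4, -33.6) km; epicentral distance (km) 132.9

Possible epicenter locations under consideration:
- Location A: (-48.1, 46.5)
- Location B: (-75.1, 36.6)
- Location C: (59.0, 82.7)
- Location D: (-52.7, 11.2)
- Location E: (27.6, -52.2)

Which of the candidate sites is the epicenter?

For each candidate, compare |candidate − station| to the reported distance:
Location A: residuals TON 51.7, PAS 111.4, CMB 56.4 → max 111.4 km
Location B: residuals TON 55.4, PAS 140.1, CMB 77.6 → max 140.1 km
Location C: residuals TON 0.0, PAS 0.1, CMB 0.0 → max 0.1 km
Location D: residuals TON 85.7, PAS 132.7, CMB 48.8 → max 132.7 km
Location E: residuals TON 133.1, PAS 122.7, CMB 35.3 → max 133.1 km
Only Location C has all residuals ≈ 0.

Location C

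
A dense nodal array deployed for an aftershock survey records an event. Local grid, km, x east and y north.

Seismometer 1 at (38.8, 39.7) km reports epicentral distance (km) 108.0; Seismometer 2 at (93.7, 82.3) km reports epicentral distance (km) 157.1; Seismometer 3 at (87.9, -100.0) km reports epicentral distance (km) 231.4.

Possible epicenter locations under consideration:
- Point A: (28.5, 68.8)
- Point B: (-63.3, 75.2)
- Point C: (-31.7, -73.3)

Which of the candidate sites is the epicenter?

For each candidate, compare |candidate − station| to the reported distance:
Point A: residuals Seismometer 1 77.1, Seismometer 2 90.5, Seismometer 3 52.5 → max 90.5 km
Point B: residuals Seismometer 1 0.1, Seismometer 2 0.1, Seismometer 3 0.0 → max 0.1 km
Point C: residuals Seismometer 1 25.2, Seismometer 2 42.7, Seismometer 3 108.9 → max 108.9 km
Only Point B has all residuals ≈ 0.

Point B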